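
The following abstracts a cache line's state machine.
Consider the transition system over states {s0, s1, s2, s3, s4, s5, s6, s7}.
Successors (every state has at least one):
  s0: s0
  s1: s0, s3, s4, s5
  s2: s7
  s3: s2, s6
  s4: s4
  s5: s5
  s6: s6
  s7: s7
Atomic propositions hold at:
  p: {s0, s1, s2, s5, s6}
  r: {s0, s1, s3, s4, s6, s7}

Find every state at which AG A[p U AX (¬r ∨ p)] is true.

Sat(¬r) = {s2, s5}
Sat(¬r ∨ p) = {s0, s1, s2, s5, s6}
Sat(AX (¬r ∨ p)) = {s : every successor in {s0, s1, s2, s5, s6}} = {s0, s3, s5, s6}
A[p U AX (¬r ∨ p)]: least fixpoint, start Z0 = Sat(AX (¬r ∨ p)) = {s0, s3, s5, s6}, add states in Sat(p) with every successor in Z. Already a fixed point.
Sat(A[p U AX (¬r ∨ p)]) = {s0, s3, s5, s6}
AG A[p U AX (¬r ∨ p)]: greatest fixpoint, start Z0 = {s0, s3, s5, s6}, keep only states in Sat with every successor in Z. Z1 = {s0, s5, s6}; fixed.
Sat(AG A[p U AX (¬r ∨ p)]) = {s0, s5, s6}

{s0, s5, s6}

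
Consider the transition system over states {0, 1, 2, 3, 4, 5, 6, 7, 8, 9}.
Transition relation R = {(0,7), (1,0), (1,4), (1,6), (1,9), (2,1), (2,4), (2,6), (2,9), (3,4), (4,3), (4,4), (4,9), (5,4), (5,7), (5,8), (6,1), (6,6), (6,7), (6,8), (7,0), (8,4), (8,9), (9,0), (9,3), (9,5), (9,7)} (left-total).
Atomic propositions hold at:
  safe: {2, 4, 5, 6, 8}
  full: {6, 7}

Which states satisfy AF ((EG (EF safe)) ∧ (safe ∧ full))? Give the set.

EF safe: least fixpoint, start Z0 = {2, 4, 5, 6, 8}, add states with some successor in Z. Z1 = {1, 2, 3, 4, 5, 6, 8, 9}; fixed.
Sat(EF safe) = {1, 2, 3, 4, 5, 6, 8, 9}
EG (EF safe): greatest fixpoint, start Z0 = {1, 2, 3, 4, 5, 6, 8, 9}, keep only states in Sat with some successor in Z. Already a fixed point.
Sat(EG (EF safe)) = {1, 2, 3, 4, 5, 6, 8, 9}
Sat(safe ∧ full) = {6}
Sat((EG (EF safe)) ∧ (safe ∧ full)) = {6}
AF ((EG (EF safe)) ∧ (safe ∧ full)): least fixpoint, start Z0 = {6}, add states with every successor in Z. Already a fixed point.
Sat(AF ((EG (EF safe)) ∧ (safe ∧ full))) = {6}

{6}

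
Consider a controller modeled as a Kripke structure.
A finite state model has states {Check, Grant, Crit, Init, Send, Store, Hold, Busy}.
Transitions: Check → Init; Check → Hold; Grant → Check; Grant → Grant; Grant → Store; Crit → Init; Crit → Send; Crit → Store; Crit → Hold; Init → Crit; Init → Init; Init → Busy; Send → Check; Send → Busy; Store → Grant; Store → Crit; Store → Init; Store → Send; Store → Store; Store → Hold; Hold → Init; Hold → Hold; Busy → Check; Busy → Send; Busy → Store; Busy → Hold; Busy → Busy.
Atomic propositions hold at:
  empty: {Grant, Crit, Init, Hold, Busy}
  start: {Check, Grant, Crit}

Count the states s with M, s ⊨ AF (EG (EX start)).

5

Sat(EX start) = {s : some successor in {Check, Grant, Crit}} = {Grant, Init, Send, Store, Busy}
EG (EX start): greatest fixpoint, start Z0 = {Grant, Init, Send, Store, Busy}, keep only states in Sat with some successor in Z. Already a fixed point.
Sat(EG (EX start)) = {Grant, Init, Send, Store, Busy}
AF (EG (EX start)): least fixpoint, start Z0 = {Grant, Init, Send, Store, Busy}, add states with every successor in Z. Already a fixed point.
Sat(AF (EG (EX start))) = {Grant, Init, Send, Store, Busy}
|Sat(AF (EG (EX start)))| = |{Grant, Init, Send, Store, Busy}| = 5.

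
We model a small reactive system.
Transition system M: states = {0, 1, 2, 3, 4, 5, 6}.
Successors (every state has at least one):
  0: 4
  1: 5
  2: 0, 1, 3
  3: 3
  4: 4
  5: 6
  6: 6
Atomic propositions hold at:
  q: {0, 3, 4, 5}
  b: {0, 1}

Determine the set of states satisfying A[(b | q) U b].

{0, 1}

Sat(b | q) = {0, 1, 3, 4, 5}
A[(b | q) U b]: least fixpoint, start Z0 = Sat(b) = {0, 1}, add states in Sat(b | q) with every successor in Z. Already a fixed point.
Sat(A[(b | q) U b]) = {0, 1}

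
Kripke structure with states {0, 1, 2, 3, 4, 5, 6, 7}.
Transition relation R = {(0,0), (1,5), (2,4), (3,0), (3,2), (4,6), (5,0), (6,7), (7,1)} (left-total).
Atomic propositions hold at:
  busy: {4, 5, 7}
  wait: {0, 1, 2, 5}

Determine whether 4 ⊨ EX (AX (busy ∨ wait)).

Sat(busy ∨ wait) = {0, 1, 2, 4, 5, 7}
Sat(AX (busy ∨ wait)) = {s : every successor in {0, 1, 2, 4, 5, 7}} = {0, 1, 2, 3, 5, 6, 7}
Sat(EX (AX (busy ∨ wait))) = {s : some successor in {0, 1, 2, 3, 5, 6, 7}} = {0, 1, 3, 4, 5, 6, 7}
4 ∈ Sat(EX (AX (busy ∨ wait))) = {0, 1, 3, 4, 5, 6, 7}, so the formula holds at 4.

Yes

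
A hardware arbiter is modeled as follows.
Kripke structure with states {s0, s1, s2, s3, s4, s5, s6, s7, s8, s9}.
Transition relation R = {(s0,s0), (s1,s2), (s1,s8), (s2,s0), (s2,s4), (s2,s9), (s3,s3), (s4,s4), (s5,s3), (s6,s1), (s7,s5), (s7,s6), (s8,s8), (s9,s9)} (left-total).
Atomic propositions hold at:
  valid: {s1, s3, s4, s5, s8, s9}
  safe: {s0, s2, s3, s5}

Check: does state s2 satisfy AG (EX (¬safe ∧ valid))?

No

Sat(¬safe) = {s1, s4, s6, s7, s8, s9}
Sat(¬safe ∧ valid) = {s1, s4, s8, s9}
Sat(EX (¬safe ∧ valid)) = {s : some successor in {s1, s4, s8, s9}} = {s1, s2, s4, s6, s8, s9}
AG (EX (¬safe ∧ valid)): greatest fixpoint, start Z0 = {s1, s2, s4, s6, s8, s9}, keep only states in Sat with every successor in Z. Z1 = {s1, s4, s6, s8, s9}; Z2 = {s4, s6, s8, s9}; Z3 = {s4, s8, s9}; fixed.
Sat(AG (EX (¬safe ∧ valid))) = {s4, s8, s9}
s2 ∉ Sat(AG (EX (¬safe ∧ valid))) = {s4, s8, s9}, so the formula does not hold at s2.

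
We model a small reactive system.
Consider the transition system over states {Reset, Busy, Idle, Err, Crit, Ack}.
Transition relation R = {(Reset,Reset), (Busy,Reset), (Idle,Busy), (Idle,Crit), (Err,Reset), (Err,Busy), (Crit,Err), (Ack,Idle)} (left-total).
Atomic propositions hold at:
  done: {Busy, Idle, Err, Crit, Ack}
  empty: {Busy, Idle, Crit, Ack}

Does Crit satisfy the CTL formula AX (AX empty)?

Sat(AX empty) = {s : every successor in {Busy, Idle, Crit, Ack}} = {Idle, Ack}
Sat(AX (AX empty)) = {s : every successor in {Idle, Ack}} = {Ack}
Crit ∉ Sat(AX (AX empty)) = {Ack}, so the formula does not hold at Crit.

No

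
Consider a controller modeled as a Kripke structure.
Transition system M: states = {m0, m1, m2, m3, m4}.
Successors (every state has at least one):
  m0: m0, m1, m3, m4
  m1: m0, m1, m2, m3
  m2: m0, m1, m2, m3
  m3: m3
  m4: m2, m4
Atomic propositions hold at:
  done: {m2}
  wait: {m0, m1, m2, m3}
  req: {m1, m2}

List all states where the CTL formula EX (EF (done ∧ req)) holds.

{m0, m1, m2, m4}

Sat(done ∧ req) = {m2}
EF (done ∧ req): least fixpoint, start Z0 = {m2}, add states with some successor in Z. Z1 = {m1, m2, m4}; Z2 = {m0, m1, m2, m4}; fixed.
Sat(EF (done ∧ req)) = {m0, m1, m2, m4}
Sat(EX (EF (done ∧ req))) = {s : some successor in {m0, m1, m2, m4}} = {m0, m1, m2, m4}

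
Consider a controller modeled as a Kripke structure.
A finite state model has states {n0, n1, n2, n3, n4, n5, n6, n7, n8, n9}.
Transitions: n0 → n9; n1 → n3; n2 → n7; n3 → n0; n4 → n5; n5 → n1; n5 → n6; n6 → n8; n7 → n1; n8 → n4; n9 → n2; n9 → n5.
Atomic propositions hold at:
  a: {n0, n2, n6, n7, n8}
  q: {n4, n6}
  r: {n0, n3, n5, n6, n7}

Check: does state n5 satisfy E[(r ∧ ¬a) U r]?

Yes

Sat(¬a) = {n1, n3, n4, n5, n9}
Sat(r ∧ ¬a) = {n3, n5}
E[(r ∧ ¬a) U r]: least fixpoint, start Z0 = Sat(r) = {n0, n3, n5, n6, n7}, add states in Sat(r ∧ ¬a) with some successor in Z. Already a fixed point.
Sat(E[(r ∧ ¬a) U r]) = {n0, n3, n5, n6, n7}
n5 ∈ Sat(E[(r ∧ ¬a) U r]) = {n0, n3, n5, n6, n7}, so the formula holds at n5.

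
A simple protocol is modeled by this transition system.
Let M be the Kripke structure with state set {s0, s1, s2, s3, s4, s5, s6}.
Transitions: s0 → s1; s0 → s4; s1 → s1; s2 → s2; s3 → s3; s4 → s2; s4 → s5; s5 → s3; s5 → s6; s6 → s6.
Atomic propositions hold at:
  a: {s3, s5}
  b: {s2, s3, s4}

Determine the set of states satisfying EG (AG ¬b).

Sat(¬b) = {s0, s1, s5, s6}
AG ¬b: greatest fixpoint, start Z0 = {s0, s1, s5, s6}, keep only states in Sat with every successor in Z. Z1 = {s1, s6}; fixed.
Sat(AG ¬b) = {s1, s6}
EG (AG ¬b): greatest fixpoint, start Z0 = {s1, s6}, keep only states in Sat with some successor in Z. Already a fixed point.
Sat(EG (AG ¬b)) = {s1, s6}

{s1, s6}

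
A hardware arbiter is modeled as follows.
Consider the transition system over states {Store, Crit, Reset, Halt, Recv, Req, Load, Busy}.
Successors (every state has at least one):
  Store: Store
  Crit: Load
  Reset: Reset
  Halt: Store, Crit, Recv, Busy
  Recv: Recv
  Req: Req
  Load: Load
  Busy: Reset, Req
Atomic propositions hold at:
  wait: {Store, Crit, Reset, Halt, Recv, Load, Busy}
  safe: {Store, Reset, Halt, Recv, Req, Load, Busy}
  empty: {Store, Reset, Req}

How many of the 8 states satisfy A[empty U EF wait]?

7

EF wait: least fixpoint, start Z0 = {Store, Crit, Reset, Halt, Recv, Load, Busy}, add states with some successor in Z. Already a fixed point.
Sat(EF wait) = {Store, Crit, Reset, Halt, Recv, Load, Busy}
A[empty U EF wait]: least fixpoint, start Z0 = Sat(EF wait) = {Store, Crit, Reset, Halt, Recv, Load, Busy}, add states in Sat(empty) with every successor in Z. Already a fixed point.
Sat(A[empty U EF wait]) = {Store, Crit, Reset, Halt, Recv, Load, Busy}
|Sat(A[empty U EF wait])| = |{Store, Crit, Reset, Halt, Recv, Load, Busy}| = 7.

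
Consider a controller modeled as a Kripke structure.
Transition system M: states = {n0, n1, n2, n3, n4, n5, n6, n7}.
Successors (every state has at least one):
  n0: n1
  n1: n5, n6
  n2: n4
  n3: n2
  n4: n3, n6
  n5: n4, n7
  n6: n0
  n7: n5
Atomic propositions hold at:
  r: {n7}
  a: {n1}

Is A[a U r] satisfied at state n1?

No

A[a U r]: least fixpoint, start Z0 = Sat(r) = {n7}, add states in Sat(a) with every successor in Z. Already a fixed point.
Sat(A[a U r]) = {n7}
n1 ∉ Sat(A[a U r]) = {n7}, so the formula does not hold at n1.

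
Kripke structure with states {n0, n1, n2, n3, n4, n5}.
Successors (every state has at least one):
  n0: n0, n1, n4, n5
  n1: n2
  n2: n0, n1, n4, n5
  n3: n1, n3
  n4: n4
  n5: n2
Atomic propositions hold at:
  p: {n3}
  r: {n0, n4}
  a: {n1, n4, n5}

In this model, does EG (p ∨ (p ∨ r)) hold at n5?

Sat(p ∨ r) = {n0, n3, n4}
Sat(p ∨ (p ∨ r)) = {n0, n3, n4}
EG (p ∨ (p ∨ r)): greatest fixpoint, start Z0 = {n0, n3, n4}, keep only states in Sat with some successor in Z. Already a fixed point.
Sat(EG (p ∨ (p ∨ r))) = {n0, n3, n4}
n5 ∉ Sat(EG (p ∨ (p ∨ r))) = {n0, n3, n4}, so the formula does not hold at n5.

No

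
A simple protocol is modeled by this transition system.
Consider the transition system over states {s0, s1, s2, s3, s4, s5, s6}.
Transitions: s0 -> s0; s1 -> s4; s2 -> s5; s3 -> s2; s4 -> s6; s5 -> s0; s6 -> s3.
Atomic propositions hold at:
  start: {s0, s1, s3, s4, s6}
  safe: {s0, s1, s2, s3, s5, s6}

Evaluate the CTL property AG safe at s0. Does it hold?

Yes

AG safe: greatest fixpoint, start Z0 = {s0, s1, s2, s3, s5, s6}, keep only states in Sat with every successor in Z. Z1 = {s0, s2, s3, s5, s6}; fixed.
Sat(AG safe) = {s0, s2, s3, s5, s6}
s0 ∈ Sat(AG safe) = {s0, s2, s3, s5, s6}, so the formula holds at s0.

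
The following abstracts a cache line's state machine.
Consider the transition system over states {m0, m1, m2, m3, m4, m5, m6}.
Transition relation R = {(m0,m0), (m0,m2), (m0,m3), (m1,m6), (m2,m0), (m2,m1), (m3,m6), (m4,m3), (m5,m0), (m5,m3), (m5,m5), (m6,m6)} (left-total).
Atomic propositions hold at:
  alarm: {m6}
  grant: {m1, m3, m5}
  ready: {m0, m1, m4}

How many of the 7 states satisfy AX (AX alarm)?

Sat(AX alarm) = {s : every successor in {m6}} = {m1, m3, m6}
Sat(AX (AX alarm)) = {s : every successor in {m1, m3, m6}} = {m1, m3, m4, m6}
|Sat(AX (AX alarm))| = |{m1, m3, m4, m6}| = 4.

4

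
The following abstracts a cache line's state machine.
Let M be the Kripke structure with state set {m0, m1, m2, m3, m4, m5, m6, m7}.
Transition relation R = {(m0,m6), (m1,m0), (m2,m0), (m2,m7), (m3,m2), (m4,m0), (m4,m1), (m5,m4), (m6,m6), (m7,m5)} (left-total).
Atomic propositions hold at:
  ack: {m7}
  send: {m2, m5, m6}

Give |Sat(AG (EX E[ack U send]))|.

E[ack U send]: least fixpoint, start Z0 = Sat(send) = {m2, m5, m6}, add states in Sat(ack) with some successor in Z. Z1 = {m2, m5, m6, m7}; fixed.
Sat(E[ack U send]) = {m2, m5, m6, m7}
Sat(EX E[ack U send]) = {s : some successor in {m2, m5, m6, m7}} = {m0, m2, m3, m6, m7}
AG (EX E[ack U send]): greatest fixpoint, start Z0 = {m0, m2, m3, m6, m7}, keep only states in Sat with every successor in Z. Z1 = {m0, m2, m3, m6}; Z2 = {m0, m3, m6}; Z3 = {m0, m6}; fixed.
Sat(AG (EX E[ack U send])) = {m0, m6}
|Sat(AG (EX E[ack U send]))| = |{m0, m6}| = 2.

2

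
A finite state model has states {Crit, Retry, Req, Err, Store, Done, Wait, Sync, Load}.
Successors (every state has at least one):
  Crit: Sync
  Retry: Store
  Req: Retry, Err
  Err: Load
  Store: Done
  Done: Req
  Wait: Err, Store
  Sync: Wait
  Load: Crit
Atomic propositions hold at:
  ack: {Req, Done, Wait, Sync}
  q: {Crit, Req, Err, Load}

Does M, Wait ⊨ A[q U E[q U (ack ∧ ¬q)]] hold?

Yes

Sat(¬q) = {Retry, Store, Done, Wait, Sync}
Sat(ack ∧ ¬q) = {Done, Wait, Sync}
E[q U (ack ∧ ¬q)]: least fixpoint, start Z0 = Sat((ack ∧ ¬q)) = {Done, Wait, Sync}, add states in Sat(q) with some successor in Z. Z1 = {Crit, Done, Wait, Sync}; Z2 = {Crit, Done, Wait, Sync, Load}; Z3 = {Crit, Err, Done, Wait, Sync, Load}; Z4 = {Crit, Req, Err, Done, Wait, Sync, Load}; fixed.
Sat(E[q U (ack ∧ ¬q)]) = {Crit, Req, Err, Done, Wait, Sync, Load}
A[q U E[q U (ack ∧ ¬q)]]: least fixpoint, start Z0 = Sat(E[q U (ack ∧ ¬q)]) = {Crit, Req, Err, Done, Wait, Sync, Load}, add states in Sat(q) with every successor in Z. Already a fixed point.
Sat(A[q U E[q U (ack ∧ ¬q)]]) = {Crit, Req, Err, Done, Wait, Sync, Load}
Wait ∈ Sat(A[q U E[q U (ack ∧ ¬q)]]) = {Crit, Req, Err, Done, Wait, Sync, Load}, so the formula holds at Wait.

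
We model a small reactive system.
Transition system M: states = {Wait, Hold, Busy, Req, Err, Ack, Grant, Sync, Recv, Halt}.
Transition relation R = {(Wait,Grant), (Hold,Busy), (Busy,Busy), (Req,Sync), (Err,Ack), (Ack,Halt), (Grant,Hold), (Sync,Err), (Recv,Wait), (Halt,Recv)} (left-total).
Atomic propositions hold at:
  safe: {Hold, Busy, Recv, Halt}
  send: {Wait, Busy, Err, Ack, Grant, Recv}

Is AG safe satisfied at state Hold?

Yes

AG safe: greatest fixpoint, start Z0 = {Hold, Busy, Recv, Halt}, keep only states in Sat with every successor in Z. Z1 = {Hold, Busy, Halt}; Z2 = {Hold, Busy}; fixed.
Sat(AG safe) = {Hold, Busy}
Hold ∈ Sat(AG safe) = {Hold, Busy}, so the formula holds at Hold.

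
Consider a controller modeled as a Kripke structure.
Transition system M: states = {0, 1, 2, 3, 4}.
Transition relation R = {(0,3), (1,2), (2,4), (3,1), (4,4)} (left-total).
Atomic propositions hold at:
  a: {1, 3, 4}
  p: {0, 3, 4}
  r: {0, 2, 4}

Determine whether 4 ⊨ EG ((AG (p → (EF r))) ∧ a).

EF r: least fixpoint, start Z0 = {0, 2, 4}, add states with some successor in Z. Z1 = {0, 1, 2, 4}; Z2 = {0, 1, 2, 3, 4}; fixed.
Sat(EF r) = {0, 1, 2, 3, 4}
Sat(p → (EF r)) = {0, 1, 2, 3, 4}
AG (p → (EF r)): greatest fixpoint, start Z0 = {0, 1, 2, 3, 4}, keep only states in Sat with every successor in Z. Already a fixed point.
Sat(AG (p → (EF r))) = {0, 1, 2, 3, 4}
Sat((AG (p → (EF r))) ∧ a) = {1, 3, 4}
EG ((AG (p → (EF r))) ∧ a): greatest fixpoint, start Z0 = {1, 3, 4}, keep only states in Sat with some successor in Z. Z1 = {3, 4}; Z2 = {4}; fixed.
Sat(EG ((AG (p → (EF r))) ∧ a)) = {4}
4 ∈ Sat(EG ((AG (p → (EF r))) ∧ a)) = {4}, so the formula holds at 4.

Yes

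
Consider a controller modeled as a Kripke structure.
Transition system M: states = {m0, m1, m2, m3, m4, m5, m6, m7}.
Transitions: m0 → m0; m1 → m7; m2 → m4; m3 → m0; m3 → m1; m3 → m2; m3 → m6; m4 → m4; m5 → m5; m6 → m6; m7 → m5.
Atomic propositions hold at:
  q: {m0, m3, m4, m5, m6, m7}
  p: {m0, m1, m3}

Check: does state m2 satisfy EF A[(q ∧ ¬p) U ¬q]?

Yes

Sat(¬p) = {m2, m4, m5, m6, m7}
Sat(q ∧ ¬p) = {m4, m5, m6, m7}
Sat(¬q) = {m1, m2}
A[(q ∧ ¬p) U ¬q]: least fixpoint, start Z0 = Sat(¬q) = {m1, m2}, add states in Sat(q ∧ ¬p) with every successor in Z. Already a fixed point.
Sat(A[(q ∧ ¬p) U ¬q]) = {m1, m2}
EF A[(q ∧ ¬p) U ¬q]: least fixpoint, start Z0 = {m1, m2}, add states with some successor in Z. Z1 = {m1, m2, m3}; fixed.
Sat(EF A[(q ∧ ¬p) U ¬q]) = {m1, m2, m3}
m2 ∈ Sat(EF A[(q ∧ ¬p) U ¬q]) = {m1, m2, m3}, so the formula holds at m2.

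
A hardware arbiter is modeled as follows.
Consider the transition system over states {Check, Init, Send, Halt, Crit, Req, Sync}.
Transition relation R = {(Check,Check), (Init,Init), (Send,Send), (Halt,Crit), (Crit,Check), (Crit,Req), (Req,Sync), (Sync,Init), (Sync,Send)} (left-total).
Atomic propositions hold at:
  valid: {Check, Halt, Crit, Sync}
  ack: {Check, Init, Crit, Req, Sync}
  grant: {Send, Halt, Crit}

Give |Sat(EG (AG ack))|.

AG ack: greatest fixpoint, start Z0 = {Check, Init, Crit, Req, Sync}, keep only states in Sat with every successor in Z. Z1 = {Check, Init, Crit, Req}; Z2 = {Check, Init, Crit}; Z3 = {Check, Init}; fixed.
Sat(AG ack) = {Check, Init}
EG (AG ack): greatest fixpoint, start Z0 = {Check, Init}, keep only states in Sat with some successor in Z. Already a fixed point.
Sat(EG (AG ack)) = {Check, Init}
|Sat(EG (AG ack))| = |{Check, Init}| = 2.

2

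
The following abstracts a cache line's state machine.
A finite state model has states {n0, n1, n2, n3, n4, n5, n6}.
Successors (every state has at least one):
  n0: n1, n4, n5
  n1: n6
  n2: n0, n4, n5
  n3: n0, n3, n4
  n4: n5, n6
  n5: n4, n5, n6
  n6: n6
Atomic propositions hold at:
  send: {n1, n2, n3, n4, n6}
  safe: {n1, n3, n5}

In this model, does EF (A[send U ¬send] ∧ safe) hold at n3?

Sat(¬send) = {n0, n5}
A[send U ¬send]: least fixpoint, start Z0 = Sat(¬send) = {n0, n5}, add states in Sat(send) with every successor in Z. Already a fixed point.
Sat(A[send U ¬send]) = {n0, n5}
Sat(A[send U ¬send] ∧ safe) = {n5}
EF (A[send U ¬send] ∧ safe): least fixpoint, start Z0 = {n5}, add states with some successor in Z. Z1 = {n0, n2, n4, n5}; Z2 = {n0, n2, n3, n4, n5}; fixed.
Sat(EF (A[send U ¬send] ∧ safe)) = {n0, n2, n3, n4, n5}
n3 ∈ Sat(EF (A[send U ¬send] ∧ safe)) = {n0, n2, n3, n4, n5}, so the formula holds at n3.

Yes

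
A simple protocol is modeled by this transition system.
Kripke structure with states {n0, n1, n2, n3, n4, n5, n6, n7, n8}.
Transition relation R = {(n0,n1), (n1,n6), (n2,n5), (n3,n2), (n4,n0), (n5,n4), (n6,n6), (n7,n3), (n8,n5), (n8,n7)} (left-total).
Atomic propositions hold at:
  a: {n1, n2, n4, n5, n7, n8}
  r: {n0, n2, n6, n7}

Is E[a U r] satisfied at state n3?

No

E[a U r]: least fixpoint, start Z0 = Sat(r) = {n0, n2, n6, n7}, add states in Sat(a) with some successor in Z. Z1 = {n0, n1, n2, n4, n6, n7, n8}; Z2 = {n0, n1, n2, n4, n5, n6, n7, n8}; fixed.
Sat(E[a U r]) = {n0, n1, n2, n4, n5, n6, n7, n8}
n3 ∉ Sat(E[a U r]) = {n0, n1, n2, n4, n5, n6, n7, n8}, so the formula does not hold at n3.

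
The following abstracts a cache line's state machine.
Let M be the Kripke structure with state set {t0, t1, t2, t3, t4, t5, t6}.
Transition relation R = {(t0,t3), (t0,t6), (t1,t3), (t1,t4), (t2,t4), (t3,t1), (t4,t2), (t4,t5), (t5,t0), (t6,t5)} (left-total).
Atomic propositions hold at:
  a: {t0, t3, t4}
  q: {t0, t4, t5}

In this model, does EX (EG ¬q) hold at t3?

Sat(¬q) = {t1, t2, t3, t6}
EG ¬q: greatest fixpoint, start Z0 = {t1, t2, t3, t6}, keep only states in Sat with some successor in Z. Z1 = {t1, t3}; fixed.
Sat(EG ¬q) = {t1, t3}
Sat(EX (EG ¬q)) = {s : some successor in {t1, t3}} = {t0, t1, t3}
t3 ∈ Sat(EX (EG ¬q)) = {t0, t1, t3}, so the formula holds at t3.

Yes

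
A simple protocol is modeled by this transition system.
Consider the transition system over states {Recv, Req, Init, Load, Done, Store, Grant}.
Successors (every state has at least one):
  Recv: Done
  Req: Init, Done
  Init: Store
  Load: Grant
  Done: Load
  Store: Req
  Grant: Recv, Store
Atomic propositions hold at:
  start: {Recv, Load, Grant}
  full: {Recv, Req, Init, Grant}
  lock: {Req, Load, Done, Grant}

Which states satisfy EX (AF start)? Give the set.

{Recv, Req, Load, Done, Grant}

AF start: least fixpoint, start Z0 = {Recv, Load, Grant}, add states with every successor in Z. Z1 = {Recv, Load, Done, Grant}; fixed.
Sat(AF start) = {Recv, Load, Done, Grant}
Sat(EX (AF start)) = {s : some successor in {Recv, Load, Done, Grant}} = {Recv, Req, Load, Done, Grant}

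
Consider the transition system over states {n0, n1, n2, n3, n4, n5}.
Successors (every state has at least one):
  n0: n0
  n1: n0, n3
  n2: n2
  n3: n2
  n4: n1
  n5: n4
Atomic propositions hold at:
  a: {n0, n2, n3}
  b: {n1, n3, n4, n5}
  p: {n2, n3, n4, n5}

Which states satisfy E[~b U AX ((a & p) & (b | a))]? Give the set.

Sat(~b) = {n0, n2}
Sat(a & p) = {n2, n3}
Sat(b | a) = {n0, n1, n2, n3, n4, n5}
Sat((a & p) & (b | a)) = {n2, n3}
Sat(AX ((a & p) & (b | a))) = {s : every successor in {n2, n3}} = {n2, n3}
E[~b U AX ((a & p) & (b | a))]: least fixpoint, start Z0 = Sat(AX ((a & p) & (b | a))) = {n2, n3}, add states in Sat(~b) with some successor in Z. Already a fixed point.
Sat(E[~b U AX ((a & p) & (b | a))]) = {n2, n3}

{n2, n3}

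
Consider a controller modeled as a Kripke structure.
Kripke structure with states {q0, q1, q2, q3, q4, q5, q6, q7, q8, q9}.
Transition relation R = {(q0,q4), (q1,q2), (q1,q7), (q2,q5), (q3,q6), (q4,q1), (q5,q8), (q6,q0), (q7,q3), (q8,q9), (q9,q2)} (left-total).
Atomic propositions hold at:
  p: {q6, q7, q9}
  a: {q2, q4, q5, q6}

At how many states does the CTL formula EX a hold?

5

Sat(EX a) = {s : some successor in {q2, q4, q5, q6}} = {q0, q1, q2, q3, q9}
|Sat(EX a)| = |{q0, q1, q2, q3, q9}| = 5.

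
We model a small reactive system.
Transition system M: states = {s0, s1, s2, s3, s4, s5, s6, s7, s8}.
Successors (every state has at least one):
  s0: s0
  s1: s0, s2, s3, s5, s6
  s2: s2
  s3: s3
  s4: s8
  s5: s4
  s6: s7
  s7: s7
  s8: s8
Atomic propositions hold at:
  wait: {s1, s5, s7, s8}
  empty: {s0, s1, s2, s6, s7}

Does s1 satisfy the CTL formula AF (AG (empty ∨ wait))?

Sat(empty ∨ wait) = {s0, s1, s2, s5, s6, s7, s8}
AG (empty ∨ wait): greatest fixpoint, start Z0 = {s0, s1, s2, s5, s6, s7, s8}, keep only states in Sat with every successor in Z. Z1 = {s0, s2, s6, s7, s8}; fixed.
Sat(AG (empty ∨ wait)) = {s0, s2, s6, s7, s8}
AF (AG (empty ∨ wait)): least fixpoint, start Z0 = {s0, s2, s6, s7, s8}, add states with every successor in Z. Z1 = {s0, s2, s4, s6, s7, s8}; Z2 = {s0, s2, s4, s5, s6, s7, s8}; fixed.
Sat(AF (AG (empty ∨ wait))) = {s0, s2, s4, s5, s6, s7, s8}
s1 ∉ Sat(AF (AG (empty ∨ wait))) = {s0, s2, s4, s5, s6, s7, s8}, so the formula does not hold at s1.

No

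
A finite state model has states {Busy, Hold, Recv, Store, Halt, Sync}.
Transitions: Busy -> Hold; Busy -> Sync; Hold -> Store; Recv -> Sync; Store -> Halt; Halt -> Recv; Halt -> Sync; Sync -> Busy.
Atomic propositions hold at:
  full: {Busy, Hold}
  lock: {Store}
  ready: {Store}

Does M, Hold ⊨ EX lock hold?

Sat(EX lock) = {s : some successor in {Store}} = {Hold}
Hold ∈ Sat(EX lock) = {Hold}, so the formula holds at Hold.

Yes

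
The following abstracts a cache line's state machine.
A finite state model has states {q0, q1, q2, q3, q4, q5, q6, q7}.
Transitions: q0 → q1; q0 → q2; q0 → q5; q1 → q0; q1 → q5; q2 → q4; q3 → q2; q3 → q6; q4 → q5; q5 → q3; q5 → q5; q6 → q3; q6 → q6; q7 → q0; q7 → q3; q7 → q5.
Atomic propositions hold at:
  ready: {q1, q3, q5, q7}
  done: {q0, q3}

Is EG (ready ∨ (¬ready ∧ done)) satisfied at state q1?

Sat(¬ready) = {q0, q2, q4, q6}
Sat(¬ready ∧ done) = {q0}
Sat(ready ∨ (¬ready ∧ done)) = {q0, q1, q3, q5, q7}
EG (ready ∨ (¬ready ∧ done)): greatest fixpoint, start Z0 = {q0, q1, q3, q5, q7}, keep only states in Sat with some successor in Z. Z1 = {q0, q1, q5, q7}; fixed.
Sat(EG (ready ∨ (¬ready ∧ done))) = {q0, q1, q5, q7}
q1 ∈ Sat(EG (ready ∨ (¬ready ∧ done))) = {q0, q1, q5, q7}, so the formula holds at q1.

Yes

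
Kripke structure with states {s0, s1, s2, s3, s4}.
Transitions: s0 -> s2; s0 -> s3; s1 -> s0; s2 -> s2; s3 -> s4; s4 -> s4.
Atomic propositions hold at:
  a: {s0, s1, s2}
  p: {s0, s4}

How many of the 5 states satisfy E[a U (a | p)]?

Sat(a | p) = {s0, s1, s2, s4}
E[a U (a | p)]: least fixpoint, start Z0 = Sat((a | p)) = {s0, s1, s2, s4}, add states in Sat(a) with some successor in Z. Already a fixed point.
Sat(E[a U (a | p)]) = {s0, s1, s2, s4}
|Sat(E[a U (a | p)])| = |{s0, s1, s2, s4}| = 4.

4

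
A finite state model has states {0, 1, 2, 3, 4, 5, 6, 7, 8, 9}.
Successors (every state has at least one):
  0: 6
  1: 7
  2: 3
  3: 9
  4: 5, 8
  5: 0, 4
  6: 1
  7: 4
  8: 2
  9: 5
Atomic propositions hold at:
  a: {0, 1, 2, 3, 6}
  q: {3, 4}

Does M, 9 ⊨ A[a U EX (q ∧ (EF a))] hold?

EF a: least fixpoint, start Z0 = {0, 1, 2, 3, 6}, add states with some successor in Z. Z1 = {0, 1, 2, 3, 5, 6, 8}; Z2 = {0, 1, 2, 3, 4, 5, 6, 8, 9}; Z3 = {0, 1, 2, 3, 4, 5, 6, 7, 8, 9}; fixed.
Sat(EF a) = {0, 1, 2, 3, 4, 5, 6, 7, 8, 9}
Sat(q ∧ (EF a)) = {3, 4}
Sat(EX (q ∧ (EF a))) = {s : some successor in {3, 4}} = {2, 5, 7}
A[a U EX (q ∧ (EF a))]: least fixpoint, start Z0 = Sat(EX (q ∧ (EF a))) = {2, 5, 7}, add states in Sat(a) with every successor in Z. Z1 = {1, 2, 5, 7}; Z2 = {1, 2, 5, 6, 7}; Z3 = {0, 1, 2, 5, 6, 7}; fixed.
Sat(A[a U EX (q ∧ (EF a))]) = {0, 1, 2, 5, 6, 7}
9 ∉ Sat(A[a U EX (q ∧ (EF a))]) = {0, 1, 2, 5, 6, 7}, so the formula does not hold at 9.

No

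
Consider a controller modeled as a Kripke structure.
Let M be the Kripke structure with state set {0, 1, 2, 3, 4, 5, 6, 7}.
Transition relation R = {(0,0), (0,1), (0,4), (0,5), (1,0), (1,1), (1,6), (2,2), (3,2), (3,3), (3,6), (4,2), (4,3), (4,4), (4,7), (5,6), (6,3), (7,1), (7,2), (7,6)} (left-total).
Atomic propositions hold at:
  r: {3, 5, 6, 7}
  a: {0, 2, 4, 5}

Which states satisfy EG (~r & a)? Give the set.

{0, 2, 4}

Sat(~r) = {0, 1, 2, 4}
Sat(~r & a) = {0, 2, 4}
EG (~r & a): greatest fixpoint, start Z0 = {0, 2, 4}, keep only states in Sat with some successor in Z. Already a fixed point.
Sat(EG (~r & a)) = {0, 2, 4}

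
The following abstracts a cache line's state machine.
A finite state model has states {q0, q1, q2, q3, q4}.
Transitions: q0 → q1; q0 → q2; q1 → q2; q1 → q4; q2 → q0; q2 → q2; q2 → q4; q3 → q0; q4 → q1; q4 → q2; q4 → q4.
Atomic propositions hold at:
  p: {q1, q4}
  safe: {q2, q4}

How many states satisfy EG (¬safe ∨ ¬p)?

Sat(¬safe) = {q0, q1, q3}
Sat(¬p) = {q0, q2, q3}
Sat(¬safe ∨ ¬p) = {q0, q1, q2, q3}
EG (¬safe ∨ ¬p): greatest fixpoint, start Z0 = {q0, q1, q2, q3}, keep only states in Sat with some successor in Z. Already a fixed point.
Sat(EG (¬safe ∨ ¬p)) = {q0, q1, q2, q3}
|Sat(EG (¬safe ∨ ¬p))| = |{q0, q1, q2, q3}| = 4.

4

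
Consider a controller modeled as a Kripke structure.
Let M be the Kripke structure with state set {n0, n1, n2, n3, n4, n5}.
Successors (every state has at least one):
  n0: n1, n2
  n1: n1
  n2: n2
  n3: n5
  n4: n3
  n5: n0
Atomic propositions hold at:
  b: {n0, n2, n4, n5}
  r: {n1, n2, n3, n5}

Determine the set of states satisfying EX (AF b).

AF b: least fixpoint, start Z0 = {n0, n2, n4, n5}, add states with every successor in Z. Z1 = {n0, n2, n3, n4, n5}; fixed.
Sat(AF b) = {n0, n2, n3, n4, n5}
Sat(EX (AF b)) = {s : some successor in {n0, n2, n3, n4, n5}} = {n0, n2, n3, n4, n5}

{n0, n2, n3, n4, n5}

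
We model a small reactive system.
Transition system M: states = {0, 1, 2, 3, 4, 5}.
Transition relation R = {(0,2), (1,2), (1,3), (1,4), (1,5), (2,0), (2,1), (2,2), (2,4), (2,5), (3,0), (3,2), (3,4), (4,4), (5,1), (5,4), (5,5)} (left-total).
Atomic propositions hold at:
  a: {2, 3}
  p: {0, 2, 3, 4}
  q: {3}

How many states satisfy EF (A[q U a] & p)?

5

A[q U a]: least fixpoint, start Z0 = Sat(a) = {2, 3}, add states in Sat(q) with every successor in Z. Already a fixed point.
Sat(A[q U a]) = {2, 3}
Sat(A[q U a] & p) = {2, 3}
EF (A[q U a] & p): least fixpoint, start Z0 = {2, 3}, add states with some successor in Z. Z1 = {0, 1, 2, 3}; Z2 = {0, 1, 2, 3, 5}; fixed.
Sat(EF (A[q U a] & p)) = {0, 1, 2, 3, 5}
|Sat(EF (A[q U a] & p))| = |{0, 1, 2, 3, 5}| = 5.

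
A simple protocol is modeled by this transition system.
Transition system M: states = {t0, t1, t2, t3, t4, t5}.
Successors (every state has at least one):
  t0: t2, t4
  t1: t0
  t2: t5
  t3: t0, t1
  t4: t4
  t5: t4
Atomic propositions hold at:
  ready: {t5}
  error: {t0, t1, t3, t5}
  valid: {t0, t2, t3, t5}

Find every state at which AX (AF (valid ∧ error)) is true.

{t1, t2, t3}

Sat(valid ∧ error) = {t0, t3, t5}
AF (valid ∧ error): least fixpoint, start Z0 = {t0, t3, t5}, add states with every successor in Z. Z1 = {t0, t1, t2, t3, t5}; fixed.
Sat(AF (valid ∧ error)) = {t0, t1, t2, t3, t5}
Sat(AX (AF (valid ∧ error))) = {s : every successor in {t0, t1, t2, t3, t5}} = {t1, t2, t3}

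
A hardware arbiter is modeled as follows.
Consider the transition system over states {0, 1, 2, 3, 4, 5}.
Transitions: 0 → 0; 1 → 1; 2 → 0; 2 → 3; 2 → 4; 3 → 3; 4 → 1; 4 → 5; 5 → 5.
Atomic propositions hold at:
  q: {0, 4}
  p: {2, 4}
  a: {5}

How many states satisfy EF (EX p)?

Sat(EX p) = {s : some successor in {2, 4}} = {2}
EF (EX p): least fixpoint, start Z0 = {2}, add states with some successor in Z. Already a fixed point.
Sat(EF (EX p)) = {2}
|Sat(EF (EX p))| = |{2}| = 1.

1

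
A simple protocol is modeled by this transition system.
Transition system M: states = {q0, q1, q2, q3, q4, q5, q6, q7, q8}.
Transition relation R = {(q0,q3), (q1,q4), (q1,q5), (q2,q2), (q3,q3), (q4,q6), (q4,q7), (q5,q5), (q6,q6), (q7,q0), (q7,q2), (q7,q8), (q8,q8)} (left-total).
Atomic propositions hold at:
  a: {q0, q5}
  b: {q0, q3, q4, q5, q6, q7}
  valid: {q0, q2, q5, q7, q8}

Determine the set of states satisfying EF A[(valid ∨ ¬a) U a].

Sat(¬a) = {q1, q2, q3, q4, q6, q7, q8}
Sat(valid ∨ ¬a) = {q0, q1, q2, q3, q4, q5, q6, q7, q8}
A[(valid ∨ ¬a) U a]: least fixpoint, start Z0 = Sat(a) = {q0, q5}, add states in Sat(valid ∨ ¬a) with every successor in Z. Already a fixed point.
Sat(A[(valid ∨ ¬a) U a]) = {q0, q5}
EF A[(valid ∨ ¬a) U a]: least fixpoint, start Z0 = {q0, q5}, add states with some successor in Z. Z1 = {q0, q1, q5, q7}; Z2 = {q0, q1, q4, q5, q7}; fixed.
Sat(EF A[(valid ∨ ¬a) U a]) = {q0, q1, q4, q5, q7}

{q0, q1, q4, q5, q7}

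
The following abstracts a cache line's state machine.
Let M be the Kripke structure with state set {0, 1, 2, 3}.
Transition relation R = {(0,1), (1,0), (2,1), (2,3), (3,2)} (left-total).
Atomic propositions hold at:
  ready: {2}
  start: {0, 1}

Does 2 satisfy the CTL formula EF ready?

Yes

EF ready: least fixpoint, start Z0 = {2}, add states with some successor in Z. Z1 = {2, 3}; fixed.
Sat(EF ready) = {2, 3}
2 ∈ Sat(EF ready) = {2, 3}, so the formula holds at 2.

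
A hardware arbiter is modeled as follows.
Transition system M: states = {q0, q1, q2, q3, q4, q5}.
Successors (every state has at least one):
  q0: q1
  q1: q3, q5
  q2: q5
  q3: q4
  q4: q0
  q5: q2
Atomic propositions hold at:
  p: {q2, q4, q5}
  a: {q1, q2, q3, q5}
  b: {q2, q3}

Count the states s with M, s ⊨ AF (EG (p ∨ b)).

Sat(p ∨ b) = {q2, q3, q4, q5}
EG (p ∨ b): greatest fixpoint, start Z0 = {q2, q3, q4, q5}, keep only states in Sat with some successor in Z. Z1 = {q2, q3, q5}; Z2 = {q2, q5}; fixed.
Sat(EG (p ∨ b)) = {q2, q5}
AF (EG (p ∨ b)): least fixpoint, start Z0 = {q2, q5}, add states with every successor in Z. Already a fixed point.
Sat(AF (EG (p ∨ b))) = {q2, q5}
|Sat(AF (EG (p ∨ b)))| = |{q2, q5}| = 2.

2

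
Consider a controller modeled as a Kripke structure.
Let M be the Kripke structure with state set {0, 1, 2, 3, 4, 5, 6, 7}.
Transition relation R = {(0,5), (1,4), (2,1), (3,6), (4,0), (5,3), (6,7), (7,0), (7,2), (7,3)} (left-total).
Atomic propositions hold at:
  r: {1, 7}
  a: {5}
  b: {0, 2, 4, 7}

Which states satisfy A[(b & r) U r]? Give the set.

Sat(b & r) = {7}
A[(b & r) U r]: least fixpoint, start Z0 = Sat(r) = {1, 7}, add states in Sat(b & r) with every successor in Z. Already a fixed point.
Sat(A[(b & r) U r]) = {1, 7}

{1, 7}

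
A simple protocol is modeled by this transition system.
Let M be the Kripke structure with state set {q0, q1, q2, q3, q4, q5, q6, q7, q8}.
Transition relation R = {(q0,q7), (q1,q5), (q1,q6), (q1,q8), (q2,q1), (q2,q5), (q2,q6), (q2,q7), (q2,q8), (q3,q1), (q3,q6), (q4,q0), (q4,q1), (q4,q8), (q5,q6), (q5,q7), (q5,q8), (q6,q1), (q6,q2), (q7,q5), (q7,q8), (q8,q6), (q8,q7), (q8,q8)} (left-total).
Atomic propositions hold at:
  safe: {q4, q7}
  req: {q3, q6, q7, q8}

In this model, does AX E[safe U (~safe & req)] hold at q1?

Sat(~safe) = {q0, q1, q2, q3, q5, q6, q8}
Sat(~safe & req) = {q3, q6, q8}
E[safe U (~safe & req)]: least fixpoint, start Z0 = Sat((~safe & req)) = {q3, q6, q8}, add states in Sat(safe) with some successor in Z. Z1 = {q3, q4, q6, q7, q8}; fixed.
Sat(E[safe U (~safe & req)]) = {q3, q4, q6, q7, q8}
Sat(AX E[safe U (~safe & req)]) = {s : every successor in {q3, q4, q6, q7, q8}} = {q0, q5, q8}
q1 ∉ Sat(AX E[safe U (~safe & req)]) = {q0, q5, q8}, so the formula does not hold at q1.

No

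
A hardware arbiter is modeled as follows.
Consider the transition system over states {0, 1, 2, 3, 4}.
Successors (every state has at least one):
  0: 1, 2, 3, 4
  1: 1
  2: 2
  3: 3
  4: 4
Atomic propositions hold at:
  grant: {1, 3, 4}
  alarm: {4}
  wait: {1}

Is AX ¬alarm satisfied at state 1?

Yes

Sat(¬alarm) = {0, 1, 2, 3}
Sat(AX ¬alarm) = {s : every successor in {0, 1, 2, 3}} = {1, 2, 3}
1 ∈ Sat(AX ¬alarm) = {1, 2, 3}, so the formula holds at 1.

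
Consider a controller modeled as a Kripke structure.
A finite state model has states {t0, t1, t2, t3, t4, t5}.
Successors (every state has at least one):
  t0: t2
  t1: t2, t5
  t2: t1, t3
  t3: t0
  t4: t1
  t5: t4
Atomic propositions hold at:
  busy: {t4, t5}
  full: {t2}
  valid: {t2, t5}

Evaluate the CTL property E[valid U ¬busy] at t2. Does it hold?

Sat(¬busy) = {t0, t1, t2, t3}
E[valid U ¬busy]: least fixpoint, start Z0 = Sat(¬busy) = {t0, t1, t2, t3}, add states in Sat(valid) with some successor in Z. Already a fixed point.
Sat(E[valid U ¬busy]) = {t0, t1, t2, t3}
t2 ∈ Sat(E[valid U ¬busy]) = {t0, t1, t2, t3}, so the formula holds at t2.

Yes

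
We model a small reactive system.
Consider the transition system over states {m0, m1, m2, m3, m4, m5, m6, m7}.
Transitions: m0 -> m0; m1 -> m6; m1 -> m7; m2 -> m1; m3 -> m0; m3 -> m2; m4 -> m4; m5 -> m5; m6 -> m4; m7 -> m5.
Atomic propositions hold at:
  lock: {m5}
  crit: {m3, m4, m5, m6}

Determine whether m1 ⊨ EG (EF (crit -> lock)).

Sat(crit -> lock) = {m0, m1, m2, m5, m7}
EF (crit -> lock): least fixpoint, start Z0 = {m0, m1, m2, m5, m7}, add states with some successor in Z. Z1 = {m0, m1, m2, m3, m5, m7}; fixed.
Sat(EF (crit -> lock)) = {m0, m1, m2, m3, m5, m7}
EG (EF (crit -> lock)): greatest fixpoint, start Z0 = {m0, m1, m2, m3, m5, m7}, keep only states in Sat with some successor in Z. Already a fixed point.
Sat(EG (EF (crit -> lock))) = {m0, m1, m2, m3, m5, m7}
m1 ∈ Sat(EG (EF (crit -> lock))) = {m0, m1, m2, m3, m5, m7}, so the formula holds at m1.

Yes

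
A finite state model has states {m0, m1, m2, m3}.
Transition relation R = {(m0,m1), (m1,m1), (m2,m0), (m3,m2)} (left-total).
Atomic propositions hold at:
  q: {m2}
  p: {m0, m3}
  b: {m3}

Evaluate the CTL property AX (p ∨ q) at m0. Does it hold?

No

Sat(p ∨ q) = {m0, m2, m3}
Sat(AX (p ∨ q)) = {s : every successor in {m0, m2, m3}} = {m2, m3}
m0 ∉ Sat(AX (p ∨ q)) = {m2, m3}, so the formula does not hold at m0.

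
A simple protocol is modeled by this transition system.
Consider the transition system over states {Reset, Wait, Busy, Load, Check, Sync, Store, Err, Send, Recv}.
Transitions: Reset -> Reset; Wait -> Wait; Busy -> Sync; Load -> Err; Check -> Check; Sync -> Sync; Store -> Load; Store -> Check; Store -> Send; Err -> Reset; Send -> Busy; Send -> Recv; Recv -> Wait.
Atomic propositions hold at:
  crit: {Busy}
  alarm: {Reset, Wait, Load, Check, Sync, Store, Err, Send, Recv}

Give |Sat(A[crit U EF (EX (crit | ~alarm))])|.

Sat(~alarm) = {Busy}
Sat(crit | ~alarm) = {Busy}
Sat(EX (crit | ~alarm)) = {s : some successor in {Busy}} = {Send}
EF (EX (crit | ~alarm)): least fixpoint, start Z0 = {Send}, add states with some successor in Z. Z1 = {Store, Send}; fixed.
Sat(EF (EX (crit | ~alarm))) = {Store, Send}
A[crit U EF (EX (crit | ~alarm))]: least fixpoint, start Z0 = Sat(EF (EX (crit | ~alarm))) = {Store, Send}, add states in Sat(crit) with every successor in Z. Already a fixed point.
Sat(A[crit U EF (EX (crit | ~alarm))]) = {Store, Send}
|Sat(A[crit U EF (EX (crit | ~alarm))])| = |{Store, Send}| = 2.

2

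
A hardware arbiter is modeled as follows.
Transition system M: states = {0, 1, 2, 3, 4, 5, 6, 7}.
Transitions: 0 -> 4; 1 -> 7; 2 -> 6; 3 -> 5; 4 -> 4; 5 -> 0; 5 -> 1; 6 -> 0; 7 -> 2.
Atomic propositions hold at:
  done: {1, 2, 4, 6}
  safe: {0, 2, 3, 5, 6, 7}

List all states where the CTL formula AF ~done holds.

{0, 1, 2, 3, 5, 6, 7}

Sat(~done) = {0, 3, 5, 7}
AF ~done: least fixpoint, start Z0 = {0, 3, 5, 7}, add states with every successor in Z. Z1 = {0, 1, 3, 5, 6, 7}; Z2 = {0, 1, 2, 3, 5, 6, 7}; fixed.
Sat(AF ~done) = {0, 1, 2, 3, 5, 6, 7}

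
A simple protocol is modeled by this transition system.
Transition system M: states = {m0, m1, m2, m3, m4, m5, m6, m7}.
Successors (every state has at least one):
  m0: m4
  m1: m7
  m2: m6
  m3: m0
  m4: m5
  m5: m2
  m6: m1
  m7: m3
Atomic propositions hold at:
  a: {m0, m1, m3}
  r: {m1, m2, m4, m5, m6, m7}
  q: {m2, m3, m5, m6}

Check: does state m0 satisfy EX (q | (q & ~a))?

Sat(~a) = {m2, m4, m5, m6, m7}
Sat(q & ~a) = {m2, m5, m6}
Sat(q | (q & ~a)) = {m2, m3, m5, m6}
Sat(EX (q | (q & ~a))) = {s : some successor in {m2, m3, m5, m6}} = {m2, m4, m5, m7}
m0 ∉ Sat(EX (q | (q & ~a))) = {m2, m4, m5, m7}, so the formula does not hold at m0.

No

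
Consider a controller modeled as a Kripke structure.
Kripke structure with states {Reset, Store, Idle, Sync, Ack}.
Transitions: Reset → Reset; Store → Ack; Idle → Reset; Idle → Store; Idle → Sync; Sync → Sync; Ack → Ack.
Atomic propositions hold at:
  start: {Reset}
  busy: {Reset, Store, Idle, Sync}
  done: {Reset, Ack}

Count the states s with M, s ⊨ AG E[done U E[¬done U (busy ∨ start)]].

Sat(¬done) = {Store, Idle, Sync}
Sat(busy ∨ start) = {Reset, Store, Idle, Sync}
E[¬done U (busy ∨ start)]: least fixpoint, start Z0 = Sat((busy ∨ start)) = {Reset, Store, Idle, Sync}, add states in Sat(¬done) with some successor in Z. Already a fixed point.
Sat(E[¬done U (busy ∨ start)]) = {Reset, Store, Idle, Sync}
E[done U E[¬done U (busy ∨ start)]]: least fixpoint, start Z0 = Sat(E[¬done U (busy ∨ start)]) = {Reset, Store, Idle, Sync}, add states in Sat(done) with some successor in Z. Already a fixed point.
Sat(E[done U E[¬done U (busy ∨ start)]]) = {Reset, Store, Idle, Sync}
AG E[done U E[¬done U (busy ∨ start)]]: greatest fixpoint, start Z0 = {Reset, Store, Idle, Sync}, keep only states in Sat with every successor in Z. Z1 = {Reset, Idle, Sync}; Z2 = {Reset, Sync}; fixed.
Sat(AG E[done U E[¬done U (busy ∨ start)]]) = {Reset, Sync}
|Sat(AG E[done U E[¬done U (busy ∨ start)]])| = |{Reset, Sync}| = 2.

2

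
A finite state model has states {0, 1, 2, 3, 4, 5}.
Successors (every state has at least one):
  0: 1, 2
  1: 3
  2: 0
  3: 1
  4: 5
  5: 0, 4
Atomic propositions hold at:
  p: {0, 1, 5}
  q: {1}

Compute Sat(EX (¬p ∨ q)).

Sat(¬p) = {2, 3, 4}
Sat(¬p ∨ q) = {1, 2, 3, 4}
Sat(EX (¬p ∨ q)) = {s : some successor in {1, 2, 3, 4}} = {0, 1, 3, 5}

{0, 1, 3, 5}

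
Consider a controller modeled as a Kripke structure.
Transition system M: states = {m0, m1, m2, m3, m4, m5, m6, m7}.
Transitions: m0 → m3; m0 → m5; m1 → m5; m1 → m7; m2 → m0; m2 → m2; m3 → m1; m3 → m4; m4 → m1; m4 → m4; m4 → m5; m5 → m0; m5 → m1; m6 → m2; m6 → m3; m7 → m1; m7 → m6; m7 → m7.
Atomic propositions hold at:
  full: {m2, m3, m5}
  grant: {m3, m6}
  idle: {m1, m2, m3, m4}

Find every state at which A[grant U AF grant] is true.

AF grant: least fixpoint, start Z0 = {m3, m6}, add states with every successor in Z. Already a fixed point.
Sat(AF grant) = {m3, m6}
A[grant U AF grant]: least fixpoint, start Z0 = Sat(AF grant) = {m3, m6}, add states in Sat(grant) with every successor in Z. Already a fixed point.
Sat(A[grant U AF grant]) = {m3, m6}

{m3, m6}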